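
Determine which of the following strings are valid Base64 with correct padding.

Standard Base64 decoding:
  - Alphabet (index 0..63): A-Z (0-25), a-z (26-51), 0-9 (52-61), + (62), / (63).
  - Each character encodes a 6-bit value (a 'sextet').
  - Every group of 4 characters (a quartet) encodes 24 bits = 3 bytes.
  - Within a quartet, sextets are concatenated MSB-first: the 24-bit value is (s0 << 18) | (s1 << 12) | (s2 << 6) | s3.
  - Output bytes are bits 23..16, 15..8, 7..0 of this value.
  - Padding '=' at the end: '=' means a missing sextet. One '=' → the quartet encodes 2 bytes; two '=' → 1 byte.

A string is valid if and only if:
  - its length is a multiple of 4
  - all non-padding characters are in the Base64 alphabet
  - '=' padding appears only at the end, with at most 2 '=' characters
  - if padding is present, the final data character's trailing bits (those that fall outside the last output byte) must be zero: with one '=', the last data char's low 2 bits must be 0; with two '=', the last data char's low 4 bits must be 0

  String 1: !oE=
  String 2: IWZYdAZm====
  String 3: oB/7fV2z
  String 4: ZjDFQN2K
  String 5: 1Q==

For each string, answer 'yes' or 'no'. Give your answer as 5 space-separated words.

Answer: no no yes yes yes

Derivation:
String 1: '!oE=' → invalid (bad char(s): ['!'])
String 2: 'IWZYdAZm====' → invalid (4 pad chars (max 2))
String 3: 'oB/7fV2z' → valid
String 4: 'ZjDFQN2K' → valid
String 5: '1Q==' → valid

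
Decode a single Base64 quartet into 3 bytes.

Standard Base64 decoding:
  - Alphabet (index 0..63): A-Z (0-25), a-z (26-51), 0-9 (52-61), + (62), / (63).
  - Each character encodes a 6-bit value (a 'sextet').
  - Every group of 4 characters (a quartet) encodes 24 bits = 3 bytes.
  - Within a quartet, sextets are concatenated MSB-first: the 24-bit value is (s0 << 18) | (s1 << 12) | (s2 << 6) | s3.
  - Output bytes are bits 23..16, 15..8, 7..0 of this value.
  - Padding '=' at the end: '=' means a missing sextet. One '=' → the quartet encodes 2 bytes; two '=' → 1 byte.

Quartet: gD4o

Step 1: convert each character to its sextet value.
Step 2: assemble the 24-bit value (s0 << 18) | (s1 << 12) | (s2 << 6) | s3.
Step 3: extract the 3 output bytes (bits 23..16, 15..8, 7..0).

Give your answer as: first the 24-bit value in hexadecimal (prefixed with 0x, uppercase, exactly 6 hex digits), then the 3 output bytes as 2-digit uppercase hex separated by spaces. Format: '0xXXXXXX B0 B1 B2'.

Answer: 0x803E28 80 3E 28

Derivation:
Sextets: g=32, D=3, 4=56, o=40
24-bit: (32<<18) | (3<<12) | (56<<6) | 40
      = 0x800000 | 0x003000 | 0x000E00 | 0x000028
      = 0x803E28
Bytes: (v>>16)&0xFF=80, (v>>8)&0xFF=3E, v&0xFF=28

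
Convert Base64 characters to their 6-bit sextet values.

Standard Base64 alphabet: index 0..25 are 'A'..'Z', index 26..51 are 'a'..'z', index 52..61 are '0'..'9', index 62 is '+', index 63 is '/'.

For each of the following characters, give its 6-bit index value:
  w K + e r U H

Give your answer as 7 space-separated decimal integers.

'w': a..z range, 26 + ord('w') − ord('a') = 48
'K': A..Z range, ord('K') − ord('A') = 10
'+': index 62
'e': a..z range, 26 + ord('e') − ord('a') = 30
'r': a..z range, 26 + ord('r') − ord('a') = 43
'U': A..Z range, ord('U') − ord('A') = 20
'H': A..Z range, ord('H') − ord('A') = 7

Answer: 48 10 62 30 43 20 7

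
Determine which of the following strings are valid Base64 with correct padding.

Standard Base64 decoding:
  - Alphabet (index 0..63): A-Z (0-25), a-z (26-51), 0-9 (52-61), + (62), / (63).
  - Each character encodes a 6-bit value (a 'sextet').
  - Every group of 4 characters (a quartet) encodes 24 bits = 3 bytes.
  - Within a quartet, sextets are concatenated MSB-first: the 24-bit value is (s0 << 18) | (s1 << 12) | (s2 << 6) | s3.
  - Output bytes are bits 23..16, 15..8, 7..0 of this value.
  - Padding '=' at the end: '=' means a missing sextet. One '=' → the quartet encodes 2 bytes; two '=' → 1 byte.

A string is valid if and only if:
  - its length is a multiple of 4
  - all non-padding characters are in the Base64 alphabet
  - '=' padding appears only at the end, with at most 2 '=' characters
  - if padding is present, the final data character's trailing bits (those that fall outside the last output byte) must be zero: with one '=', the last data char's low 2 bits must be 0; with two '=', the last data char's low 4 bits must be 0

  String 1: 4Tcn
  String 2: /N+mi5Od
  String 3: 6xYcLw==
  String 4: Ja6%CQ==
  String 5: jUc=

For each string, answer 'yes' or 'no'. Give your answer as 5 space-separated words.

Answer: yes yes yes no yes

Derivation:
String 1: '4Tcn' → valid
String 2: '/N+mi5Od' → valid
String 3: '6xYcLw==' → valid
String 4: 'Ja6%CQ==' → invalid (bad char(s): ['%'])
String 5: 'jUc=' → valid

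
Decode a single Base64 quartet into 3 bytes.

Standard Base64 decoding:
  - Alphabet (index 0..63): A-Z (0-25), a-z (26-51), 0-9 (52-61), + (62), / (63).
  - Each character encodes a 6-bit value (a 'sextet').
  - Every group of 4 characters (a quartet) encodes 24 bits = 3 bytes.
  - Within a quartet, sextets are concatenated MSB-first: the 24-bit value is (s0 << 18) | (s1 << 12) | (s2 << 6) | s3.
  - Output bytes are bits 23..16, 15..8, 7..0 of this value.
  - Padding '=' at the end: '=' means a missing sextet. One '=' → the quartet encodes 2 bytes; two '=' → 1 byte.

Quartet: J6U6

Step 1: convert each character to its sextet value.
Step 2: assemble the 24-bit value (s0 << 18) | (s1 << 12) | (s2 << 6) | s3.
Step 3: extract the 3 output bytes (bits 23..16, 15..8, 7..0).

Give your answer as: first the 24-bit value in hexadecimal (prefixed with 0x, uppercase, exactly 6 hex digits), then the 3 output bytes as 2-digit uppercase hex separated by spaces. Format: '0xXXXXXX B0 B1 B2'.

Sextets: J=9, 6=58, U=20, 6=58
24-bit: (9<<18) | (58<<12) | (20<<6) | 58
      = 0x240000 | 0x03A000 | 0x000500 | 0x00003A
      = 0x27A53A
Bytes: (v>>16)&0xFF=27, (v>>8)&0xFF=A5, v&0xFF=3A

Answer: 0x27A53A 27 A5 3A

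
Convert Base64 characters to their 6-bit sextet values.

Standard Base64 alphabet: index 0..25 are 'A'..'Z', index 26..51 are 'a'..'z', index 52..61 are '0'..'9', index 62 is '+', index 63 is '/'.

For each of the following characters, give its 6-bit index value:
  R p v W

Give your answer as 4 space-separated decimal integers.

'R': A..Z range, ord('R') − ord('A') = 17
'p': a..z range, 26 + ord('p') − ord('a') = 41
'v': a..z range, 26 + ord('v') − ord('a') = 47
'W': A..Z range, ord('W') − ord('A') = 22

Answer: 17 41 47 22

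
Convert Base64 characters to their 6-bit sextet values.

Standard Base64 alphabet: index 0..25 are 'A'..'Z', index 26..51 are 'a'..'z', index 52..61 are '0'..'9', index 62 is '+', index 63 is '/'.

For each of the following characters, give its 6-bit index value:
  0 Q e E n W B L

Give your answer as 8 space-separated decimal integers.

Answer: 52 16 30 4 39 22 1 11

Derivation:
'0': 0..9 range, 52 + ord('0') − ord('0') = 52
'Q': A..Z range, ord('Q') − ord('A') = 16
'e': a..z range, 26 + ord('e') − ord('a') = 30
'E': A..Z range, ord('E') − ord('A') = 4
'n': a..z range, 26 + ord('n') − ord('a') = 39
'W': A..Z range, ord('W') − ord('A') = 22
'B': A..Z range, ord('B') − ord('A') = 1
'L': A..Z range, ord('L') − ord('A') = 11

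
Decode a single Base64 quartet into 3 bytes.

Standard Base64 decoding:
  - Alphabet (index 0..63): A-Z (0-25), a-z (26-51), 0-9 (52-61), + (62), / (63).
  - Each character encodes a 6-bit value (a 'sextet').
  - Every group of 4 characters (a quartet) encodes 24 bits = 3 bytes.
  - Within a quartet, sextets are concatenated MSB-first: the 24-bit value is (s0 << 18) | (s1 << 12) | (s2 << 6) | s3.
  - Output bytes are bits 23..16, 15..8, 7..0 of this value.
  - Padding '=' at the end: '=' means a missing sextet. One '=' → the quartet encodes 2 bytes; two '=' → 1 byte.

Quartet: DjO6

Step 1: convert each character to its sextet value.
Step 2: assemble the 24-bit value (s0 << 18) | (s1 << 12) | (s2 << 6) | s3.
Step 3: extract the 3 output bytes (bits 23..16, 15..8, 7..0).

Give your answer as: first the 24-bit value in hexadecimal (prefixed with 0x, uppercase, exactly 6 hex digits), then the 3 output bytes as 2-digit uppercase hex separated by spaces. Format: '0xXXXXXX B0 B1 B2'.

Answer: 0x0E33BA 0E 33 BA

Derivation:
Sextets: D=3, j=35, O=14, 6=58
24-bit: (3<<18) | (35<<12) | (14<<6) | 58
      = 0x0C0000 | 0x023000 | 0x000380 | 0x00003A
      = 0x0E33BA
Bytes: (v>>16)&0xFF=0E, (v>>8)&0xFF=33, v&0xFF=BA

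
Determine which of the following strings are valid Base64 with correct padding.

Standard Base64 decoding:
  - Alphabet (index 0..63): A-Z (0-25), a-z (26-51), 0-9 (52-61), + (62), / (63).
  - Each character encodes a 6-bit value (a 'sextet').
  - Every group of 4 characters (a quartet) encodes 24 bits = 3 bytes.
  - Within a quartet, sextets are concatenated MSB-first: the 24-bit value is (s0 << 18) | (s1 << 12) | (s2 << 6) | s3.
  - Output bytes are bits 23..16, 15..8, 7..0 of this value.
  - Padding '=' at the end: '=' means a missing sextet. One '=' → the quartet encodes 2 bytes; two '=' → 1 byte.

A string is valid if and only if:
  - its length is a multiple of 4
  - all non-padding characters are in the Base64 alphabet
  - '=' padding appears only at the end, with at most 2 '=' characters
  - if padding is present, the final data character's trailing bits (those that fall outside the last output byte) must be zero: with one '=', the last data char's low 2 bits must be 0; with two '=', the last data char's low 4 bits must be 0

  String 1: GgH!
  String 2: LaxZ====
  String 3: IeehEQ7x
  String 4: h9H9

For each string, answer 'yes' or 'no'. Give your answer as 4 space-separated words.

Answer: no no yes yes

Derivation:
String 1: 'GgH!' → invalid (bad char(s): ['!'])
String 2: 'LaxZ====' → invalid (4 pad chars (max 2))
String 3: 'IeehEQ7x' → valid
String 4: 'h9H9' → valid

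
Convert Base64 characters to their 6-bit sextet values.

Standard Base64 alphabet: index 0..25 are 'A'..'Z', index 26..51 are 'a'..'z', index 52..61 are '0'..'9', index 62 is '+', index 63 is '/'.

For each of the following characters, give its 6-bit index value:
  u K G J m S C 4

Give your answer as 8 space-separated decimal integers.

Answer: 46 10 6 9 38 18 2 56

Derivation:
'u': a..z range, 26 + ord('u') − ord('a') = 46
'K': A..Z range, ord('K') − ord('A') = 10
'G': A..Z range, ord('G') − ord('A') = 6
'J': A..Z range, ord('J') − ord('A') = 9
'm': a..z range, 26 + ord('m') − ord('a') = 38
'S': A..Z range, ord('S') − ord('A') = 18
'C': A..Z range, ord('C') − ord('A') = 2
'4': 0..9 range, 52 + ord('4') − ord('0') = 56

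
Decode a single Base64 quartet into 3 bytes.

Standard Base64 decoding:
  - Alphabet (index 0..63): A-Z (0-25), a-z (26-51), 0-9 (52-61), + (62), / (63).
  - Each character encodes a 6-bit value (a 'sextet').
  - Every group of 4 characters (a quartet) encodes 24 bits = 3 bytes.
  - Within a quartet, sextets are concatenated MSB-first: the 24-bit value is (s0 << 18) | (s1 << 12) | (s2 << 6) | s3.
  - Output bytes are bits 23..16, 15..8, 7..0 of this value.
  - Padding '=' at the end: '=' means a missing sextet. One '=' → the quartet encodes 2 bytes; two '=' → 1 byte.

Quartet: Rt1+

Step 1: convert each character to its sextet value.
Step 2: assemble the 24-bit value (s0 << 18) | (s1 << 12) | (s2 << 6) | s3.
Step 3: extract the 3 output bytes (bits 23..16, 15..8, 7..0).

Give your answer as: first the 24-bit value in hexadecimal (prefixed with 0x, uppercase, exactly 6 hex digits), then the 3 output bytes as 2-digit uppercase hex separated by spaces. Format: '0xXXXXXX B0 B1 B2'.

Answer: 0x46DD7E 46 DD 7E

Derivation:
Sextets: R=17, t=45, 1=53, +=62
24-bit: (17<<18) | (45<<12) | (53<<6) | 62
      = 0x440000 | 0x02D000 | 0x000D40 | 0x00003E
      = 0x46DD7E
Bytes: (v>>16)&0xFF=46, (v>>8)&0xFF=DD, v&0xFF=7E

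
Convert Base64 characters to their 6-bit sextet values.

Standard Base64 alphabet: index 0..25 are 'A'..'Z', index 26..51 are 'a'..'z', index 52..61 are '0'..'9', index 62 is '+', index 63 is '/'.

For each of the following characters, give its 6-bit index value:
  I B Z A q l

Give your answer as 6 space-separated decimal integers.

Answer: 8 1 25 0 42 37

Derivation:
'I': A..Z range, ord('I') − ord('A') = 8
'B': A..Z range, ord('B') − ord('A') = 1
'Z': A..Z range, ord('Z') − ord('A') = 25
'A': A..Z range, ord('A') − ord('A') = 0
'q': a..z range, 26 + ord('q') − ord('a') = 42
'l': a..z range, 26 + ord('l') − ord('a') = 37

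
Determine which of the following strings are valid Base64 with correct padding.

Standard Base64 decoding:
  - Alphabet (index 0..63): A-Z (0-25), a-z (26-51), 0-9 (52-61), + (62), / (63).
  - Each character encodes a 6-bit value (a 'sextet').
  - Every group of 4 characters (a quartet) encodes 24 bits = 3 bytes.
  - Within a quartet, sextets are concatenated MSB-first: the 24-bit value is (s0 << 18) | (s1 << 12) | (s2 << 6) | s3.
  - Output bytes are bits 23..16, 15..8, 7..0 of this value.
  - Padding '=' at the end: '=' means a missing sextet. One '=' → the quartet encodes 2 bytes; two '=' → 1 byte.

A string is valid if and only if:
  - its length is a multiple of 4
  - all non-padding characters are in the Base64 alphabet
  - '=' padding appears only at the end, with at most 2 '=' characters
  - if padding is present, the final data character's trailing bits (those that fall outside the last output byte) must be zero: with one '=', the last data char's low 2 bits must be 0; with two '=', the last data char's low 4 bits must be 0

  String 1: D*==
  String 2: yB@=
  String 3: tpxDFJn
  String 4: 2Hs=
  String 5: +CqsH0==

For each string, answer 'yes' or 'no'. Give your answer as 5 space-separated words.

Answer: no no no yes no

Derivation:
String 1: 'D*==' → invalid (bad char(s): ['*'])
String 2: 'yB@=' → invalid (bad char(s): ['@'])
String 3: 'tpxDFJn' → invalid (len=7 not mult of 4)
String 4: '2Hs=' → valid
String 5: '+CqsH0==' → invalid (bad trailing bits)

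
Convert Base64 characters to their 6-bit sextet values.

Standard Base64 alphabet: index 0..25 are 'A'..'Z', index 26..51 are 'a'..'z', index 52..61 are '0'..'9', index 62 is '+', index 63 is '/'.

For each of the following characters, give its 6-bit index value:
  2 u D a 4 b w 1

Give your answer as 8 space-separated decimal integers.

Answer: 54 46 3 26 56 27 48 53

Derivation:
'2': 0..9 range, 52 + ord('2') − ord('0') = 54
'u': a..z range, 26 + ord('u') − ord('a') = 46
'D': A..Z range, ord('D') − ord('A') = 3
'a': a..z range, 26 + ord('a') − ord('a') = 26
'4': 0..9 range, 52 + ord('4') − ord('0') = 56
'b': a..z range, 26 + ord('b') − ord('a') = 27
'w': a..z range, 26 + ord('w') − ord('a') = 48
'1': 0..9 range, 52 + ord('1') − ord('0') = 53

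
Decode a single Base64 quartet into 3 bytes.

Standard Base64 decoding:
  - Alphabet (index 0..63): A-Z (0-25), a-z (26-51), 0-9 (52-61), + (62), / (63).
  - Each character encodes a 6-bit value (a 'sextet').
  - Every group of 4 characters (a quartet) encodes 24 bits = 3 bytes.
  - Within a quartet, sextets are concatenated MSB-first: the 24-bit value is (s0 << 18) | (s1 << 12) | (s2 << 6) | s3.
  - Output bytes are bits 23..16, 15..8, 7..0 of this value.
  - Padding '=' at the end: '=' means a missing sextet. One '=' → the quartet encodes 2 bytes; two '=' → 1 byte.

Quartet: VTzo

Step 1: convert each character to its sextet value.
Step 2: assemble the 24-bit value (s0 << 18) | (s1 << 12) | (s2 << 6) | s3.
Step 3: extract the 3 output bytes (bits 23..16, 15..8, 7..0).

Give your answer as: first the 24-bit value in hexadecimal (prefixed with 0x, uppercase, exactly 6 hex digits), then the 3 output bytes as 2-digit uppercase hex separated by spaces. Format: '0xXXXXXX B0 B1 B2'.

Answer: 0x553CE8 55 3C E8

Derivation:
Sextets: V=21, T=19, z=51, o=40
24-bit: (21<<18) | (19<<12) | (51<<6) | 40
      = 0x540000 | 0x013000 | 0x000CC0 | 0x000028
      = 0x553CE8
Bytes: (v>>16)&0xFF=55, (v>>8)&0xFF=3C, v&0xFF=E8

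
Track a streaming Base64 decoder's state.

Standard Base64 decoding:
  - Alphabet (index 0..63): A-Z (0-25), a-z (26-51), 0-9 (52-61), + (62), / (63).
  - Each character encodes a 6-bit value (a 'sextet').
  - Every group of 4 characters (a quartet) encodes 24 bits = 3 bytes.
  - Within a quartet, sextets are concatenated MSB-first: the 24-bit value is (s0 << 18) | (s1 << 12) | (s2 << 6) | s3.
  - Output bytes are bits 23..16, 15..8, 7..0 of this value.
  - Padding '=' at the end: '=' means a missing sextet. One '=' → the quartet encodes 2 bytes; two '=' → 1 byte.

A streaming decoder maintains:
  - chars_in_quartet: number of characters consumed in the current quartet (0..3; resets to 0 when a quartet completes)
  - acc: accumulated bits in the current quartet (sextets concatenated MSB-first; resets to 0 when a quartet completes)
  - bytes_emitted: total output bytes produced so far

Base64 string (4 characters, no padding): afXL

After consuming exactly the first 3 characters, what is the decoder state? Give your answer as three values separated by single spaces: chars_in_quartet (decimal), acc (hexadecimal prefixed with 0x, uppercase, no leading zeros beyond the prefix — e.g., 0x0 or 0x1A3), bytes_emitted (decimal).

After char 0 ('a'=26): chars_in_quartet=1 acc=0x1A bytes_emitted=0
After char 1 ('f'=31): chars_in_quartet=2 acc=0x69F bytes_emitted=0
After char 2 ('X'=23): chars_in_quartet=3 acc=0x1A7D7 bytes_emitted=0

Answer: 3 0x1A7D7 0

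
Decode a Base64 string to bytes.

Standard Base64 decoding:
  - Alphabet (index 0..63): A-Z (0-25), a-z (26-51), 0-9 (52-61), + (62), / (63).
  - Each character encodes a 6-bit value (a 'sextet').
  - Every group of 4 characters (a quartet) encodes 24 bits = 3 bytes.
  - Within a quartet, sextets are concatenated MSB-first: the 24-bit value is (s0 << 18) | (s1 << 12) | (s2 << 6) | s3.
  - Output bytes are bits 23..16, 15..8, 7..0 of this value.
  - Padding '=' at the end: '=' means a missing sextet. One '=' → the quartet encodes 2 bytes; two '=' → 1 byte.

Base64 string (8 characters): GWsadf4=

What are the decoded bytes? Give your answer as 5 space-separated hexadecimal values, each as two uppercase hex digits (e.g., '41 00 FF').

After char 0 ('G'=6): chars_in_quartet=1 acc=0x6 bytes_emitted=0
After char 1 ('W'=22): chars_in_quartet=2 acc=0x196 bytes_emitted=0
After char 2 ('s'=44): chars_in_quartet=3 acc=0x65AC bytes_emitted=0
After char 3 ('a'=26): chars_in_quartet=4 acc=0x196B1A -> emit 19 6B 1A, reset; bytes_emitted=3
After char 4 ('d'=29): chars_in_quartet=1 acc=0x1D bytes_emitted=3
After char 5 ('f'=31): chars_in_quartet=2 acc=0x75F bytes_emitted=3
After char 6 ('4'=56): chars_in_quartet=3 acc=0x1D7F8 bytes_emitted=3
Padding '=': partial quartet acc=0x1D7F8 -> emit 75 FE; bytes_emitted=5

Answer: 19 6B 1A 75 FE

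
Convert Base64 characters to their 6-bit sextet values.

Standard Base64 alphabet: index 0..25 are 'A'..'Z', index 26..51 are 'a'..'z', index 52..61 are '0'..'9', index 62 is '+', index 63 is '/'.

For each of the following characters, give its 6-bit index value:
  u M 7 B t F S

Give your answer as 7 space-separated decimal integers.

Answer: 46 12 59 1 45 5 18

Derivation:
'u': a..z range, 26 + ord('u') − ord('a') = 46
'M': A..Z range, ord('M') − ord('A') = 12
'7': 0..9 range, 52 + ord('7') − ord('0') = 59
'B': A..Z range, ord('B') − ord('A') = 1
't': a..z range, 26 + ord('t') − ord('a') = 45
'F': A..Z range, ord('F') − ord('A') = 5
'S': A..Z range, ord('S') − ord('A') = 18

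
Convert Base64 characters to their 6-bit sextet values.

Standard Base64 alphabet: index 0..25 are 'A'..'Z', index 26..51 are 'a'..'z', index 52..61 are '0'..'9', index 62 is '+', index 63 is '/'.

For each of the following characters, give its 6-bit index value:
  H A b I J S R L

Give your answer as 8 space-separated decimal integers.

'H': A..Z range, ord('H') − ord('A') = 7
'A': A..Z range, ord('A') − ord('A') = 0
'b': a..z range, 26 + ord('b') − ord('a') = 27
'I': A..Z range, ord('I') − ord('A') = 8
'J': A..Z range, ord('J') − ord('A') = 9
'S': A..Z range, ord('S') − ord('A') = 18
'R': A..Z range, ord('R') − ord('A') = 17
'L': A..Z range, ord('L') − ord('A') = 11

Answer: 7 0 27 8 9 18 17 11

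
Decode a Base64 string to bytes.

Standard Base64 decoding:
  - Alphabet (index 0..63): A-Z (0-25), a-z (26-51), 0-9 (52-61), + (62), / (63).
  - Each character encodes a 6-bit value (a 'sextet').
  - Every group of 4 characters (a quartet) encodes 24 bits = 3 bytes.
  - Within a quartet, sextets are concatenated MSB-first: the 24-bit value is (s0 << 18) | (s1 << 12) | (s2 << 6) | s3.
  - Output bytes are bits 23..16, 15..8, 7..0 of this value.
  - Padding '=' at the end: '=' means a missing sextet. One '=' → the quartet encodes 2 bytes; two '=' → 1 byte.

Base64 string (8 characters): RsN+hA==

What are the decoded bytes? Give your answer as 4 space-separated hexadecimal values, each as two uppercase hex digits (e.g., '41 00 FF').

After char 0 ('R'=17): chars_in_quartet=1 acc=0x11 bytes_emitted=0
After char 1 ('s'=44): chars_in_quartet=2 acc=0x46C bytes_emitted=0
After char 2 ('N'=13): chars_in_quartet=3 acc=0x11B0D bytes_emitted=0
After char 3 ('+'=62): chars_in_quartet=4 acc=0x46C37E -> emit 46 C3 7E, reset; bytes_emitted=3
After char 4 ('h'=33): chars_in_quartet=1 acc=0x21 bytes_emitted=3
After char 5 ('A'=0): chars_in_quartet=2 acc=0x840 bytes_emitted=3
Padding '==': partial quartet acc=0x840 -> emit 84; bytes_emitted=4

Answer: 46 C3 7E 84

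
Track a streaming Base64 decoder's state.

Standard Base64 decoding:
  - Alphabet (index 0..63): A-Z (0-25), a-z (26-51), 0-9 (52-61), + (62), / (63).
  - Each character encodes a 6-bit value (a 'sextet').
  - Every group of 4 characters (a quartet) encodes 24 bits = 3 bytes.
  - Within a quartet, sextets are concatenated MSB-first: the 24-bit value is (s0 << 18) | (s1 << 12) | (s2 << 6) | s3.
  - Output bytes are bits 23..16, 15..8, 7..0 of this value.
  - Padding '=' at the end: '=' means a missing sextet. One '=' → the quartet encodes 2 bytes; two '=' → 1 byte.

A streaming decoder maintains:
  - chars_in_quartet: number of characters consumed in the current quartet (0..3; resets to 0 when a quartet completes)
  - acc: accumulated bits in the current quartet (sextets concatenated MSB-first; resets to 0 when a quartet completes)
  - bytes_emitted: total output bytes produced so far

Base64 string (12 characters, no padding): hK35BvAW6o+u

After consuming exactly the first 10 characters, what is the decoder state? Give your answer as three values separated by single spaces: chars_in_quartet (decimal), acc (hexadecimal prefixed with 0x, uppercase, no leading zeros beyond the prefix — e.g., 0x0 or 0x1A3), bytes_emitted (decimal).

Answer: 2 0xEA8 6

Derivation:
After char 0 ('h'=33): chars_in_quartet=1 acc=0x21 bytes_emitted=0
After char 1 ('K'=10): chars_in_quartet=2 acc=0x84A bytes_emitted=0
After char 2 ('3'=55): chars_in_quartet=3 acc=0x212B7 bytes_emitted=0
After char 3 ('5'=57): chars_in_quartet=4 acc=0x84ADF9 -> emit 84 AD F9, reset; bytes_emitted=3
After char 4 ('B'=1): chars_in_quartet=1 acc=0x1 bytes_emitted=3
After char 5 ('v'=47): chars_in_quartet=2 acc=0x6F bytes_emitted=3
After char 6 ('A'=0): chars_in_quartet=3 acc=0x1BC0 bytes_emitted=3
After char 7 ('W'=22): chars_in_quartet=4 acc=0x6F016 -> emit 06 F0 16, reset; bytes_emitted=6
After char 8 ('6'=58): chars_in_quartet=1 acc=0x3A bytes_emitted=6
After char 9 ('o'=40): chars_in_quartet=2 acc=0xEA8 bytes_emitted=6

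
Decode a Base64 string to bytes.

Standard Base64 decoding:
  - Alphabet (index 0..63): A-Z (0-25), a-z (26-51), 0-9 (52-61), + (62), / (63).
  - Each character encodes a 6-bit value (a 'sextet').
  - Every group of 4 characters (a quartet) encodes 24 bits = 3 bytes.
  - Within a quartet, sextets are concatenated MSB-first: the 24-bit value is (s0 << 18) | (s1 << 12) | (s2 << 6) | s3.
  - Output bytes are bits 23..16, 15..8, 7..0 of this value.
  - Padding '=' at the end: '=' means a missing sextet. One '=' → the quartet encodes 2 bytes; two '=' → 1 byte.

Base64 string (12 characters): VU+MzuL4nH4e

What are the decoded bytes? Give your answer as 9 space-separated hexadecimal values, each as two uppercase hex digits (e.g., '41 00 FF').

Answer: 55 4F 8C CE E2 F8 9C 7E 1E

Derivation:
After char 0 ('V'=21): chars_in_quartet=1 acc=0x15 bytes_emitted=0
After char 1 ('U'=20): chars_in_quartet=2 acc=0x554 bytes_emitted=0
After char 2 ('+'=62): chars_in_quartet=3 acc=0x1553E bytes_emitted=0
After char 3 ('M'=12): chars_in_quartet=4 acc=0x554F8C -> emit 55 4F 8C, reset; bytes_emitted=3
After char 4 ('z'=51): chars_in_quartet=1 acc=0x33 bytes_emitted=3
After char 5 ('u'=46): chars_in_quartet=2 acc=0xCEE bytes_emitted=3
After char 6 ('L'=11): chars_in_quartet=3 acc=0x33B8B bytes_emitted=3
After char 7 ('4'=56): chars_in_quartet=4 acc=0xCEE2F8 -> emit CE E2 F8, reset; bytes_emitted=6
After char 8 ('n'=39): chars_in_quartet=1 acc=0x27 bytes_emitted=6
After char 9 ('H'=7): chars_in_quartet=2 acc=0x9C7 bytes_emitted=6
After char 10 ('4'=56): chars_in_quartet=3 acc=0x271F8 bytes_emitted=6
After char 11 ('e'=30): chars_in_quartet=4 acc=0x9C7E1E -> emit 9C 7E 1E, reset; bytes_emitted=9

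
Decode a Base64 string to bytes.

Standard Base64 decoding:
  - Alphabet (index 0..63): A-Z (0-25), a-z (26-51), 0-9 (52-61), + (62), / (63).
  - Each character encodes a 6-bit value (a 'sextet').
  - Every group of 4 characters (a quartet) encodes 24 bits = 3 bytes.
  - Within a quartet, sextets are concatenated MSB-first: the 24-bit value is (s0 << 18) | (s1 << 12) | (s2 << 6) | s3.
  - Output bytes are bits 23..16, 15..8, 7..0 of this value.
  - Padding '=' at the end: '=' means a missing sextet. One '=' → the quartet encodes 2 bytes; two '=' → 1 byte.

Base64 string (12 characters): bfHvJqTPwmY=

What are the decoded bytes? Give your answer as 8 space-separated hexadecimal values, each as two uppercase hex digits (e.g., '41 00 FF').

After char 0 ('b'=27): chars_in_quartet=1 acc=0x1B bytes_emitted=0
After char 1 ('f'=31): chars_in_quartet=2 acc=0x6DF bytes_emitted=0
After char 2 ('H'=7): chars_in_quartet=3 acc=0x1B7C7 bytes_emitted=0
After char 3 ('v'=47): chars_in_quartet=4 acc=0x6DF1EF -> emit 6D F1 EF, reset; bytes_emitted=3
After char 4 ('J'=9): chars_in_quartet=1 acc=0x9 bytes_emitted=3
After char 5 ('q'=42): chars_in_quartet=2 acc=0x26A bytes_emitted=3
After char 6 ('T'=19): chars_in_quartet=3 acc=0x9A93 bytes_emitted=3
After char 7 ('P'=15): chars_in_quartet=4 acc=0x26A4CF -> emit 26 A4 CF, reset; bytes_emitted=6
After char 8 ('w'=48): chars_in_quartet=1 acc=0x30 bytes_emitted=6
After char 9 ('m'=38): chars_in_quartet=2 acc=0xC26 bytes_emitted=6
After char 10 ('Y'=24): chars_in_quartet=3 acc=0x30998 bytes_emitted=6
Padding '=': partial quartet acc=0x30998 -> emit C2 66; bytes_emitted=8

Answer: 6D F1 EF 26 A4 CF C2 66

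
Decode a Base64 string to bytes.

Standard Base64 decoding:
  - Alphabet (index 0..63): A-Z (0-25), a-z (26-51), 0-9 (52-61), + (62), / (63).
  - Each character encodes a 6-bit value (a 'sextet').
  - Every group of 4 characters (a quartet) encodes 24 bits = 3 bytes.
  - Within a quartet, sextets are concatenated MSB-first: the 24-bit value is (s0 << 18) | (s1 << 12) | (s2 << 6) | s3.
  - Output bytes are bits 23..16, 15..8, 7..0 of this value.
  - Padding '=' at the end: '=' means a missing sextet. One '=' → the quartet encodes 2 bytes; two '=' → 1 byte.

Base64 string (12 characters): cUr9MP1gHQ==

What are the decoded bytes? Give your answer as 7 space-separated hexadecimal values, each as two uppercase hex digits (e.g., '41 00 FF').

After char 0 ('c'=28): chars_in_quartet=1 acc=0x1C bytes_emitted=0
After char 1 ('U'=20): chars_in_quartet=2 acc=0x714 bytes_emitted=0
After char 2 ('r'=43): chars_in_quartet=3 acc=0x1C52B bytes_emitted=0
After char 3 ('9'=61): chars_in_quartet=4 acc=0x714AFD -> emit 71 4A FD, reset; bytes_emitted=3
After char 4 ('M'=12): chars_in_quartet=1 acc=0xC bytes_emitted=3
After char 5 ('P'=15): chars_in_quartet=2 acc=0x30F bytes_emitted=3
After char 6 ('1'=53): chars_in_quartet=3 acc=0xC3F5 bytes_emitted=3
After char 7 ('g'=32): chars_in_quartet=4 acc=0x30FD60 -> emit 30 FD 60, reset; bytes_emitted=6
After char 8 ('H'=7): chars_in_quartet=1 acc=0x7 bytes_emitted=6
After char 9 ('Q'=16): chars_in_quartet=2 acc=0x1D0 bytes_emitted=6
Padding '==': partial quartet acc=0x1D0 -> emit 1D; bytes_emitted=7

Answer: 71 4A FD 30 FD 60 1D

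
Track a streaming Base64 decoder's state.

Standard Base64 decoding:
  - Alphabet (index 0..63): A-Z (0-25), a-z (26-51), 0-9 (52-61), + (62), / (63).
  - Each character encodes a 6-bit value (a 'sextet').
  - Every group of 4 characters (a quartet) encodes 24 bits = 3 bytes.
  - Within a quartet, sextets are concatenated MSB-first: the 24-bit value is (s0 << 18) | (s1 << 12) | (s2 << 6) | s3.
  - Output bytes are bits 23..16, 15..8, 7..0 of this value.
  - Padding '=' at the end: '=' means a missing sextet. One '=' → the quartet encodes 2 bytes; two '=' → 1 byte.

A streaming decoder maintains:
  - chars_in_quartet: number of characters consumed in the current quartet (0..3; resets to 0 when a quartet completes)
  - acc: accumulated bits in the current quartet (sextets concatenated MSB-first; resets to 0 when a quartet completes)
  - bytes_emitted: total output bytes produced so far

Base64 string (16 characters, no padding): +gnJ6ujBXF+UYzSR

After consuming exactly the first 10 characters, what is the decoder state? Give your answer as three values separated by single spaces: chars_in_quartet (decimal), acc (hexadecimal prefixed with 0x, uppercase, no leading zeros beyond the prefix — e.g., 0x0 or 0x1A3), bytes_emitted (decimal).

Answer: 2 0x5C5 6

Derivation:
After char 0 ('+'=62): chars_in_quartet=1 acc=0x3E bytes_emitted=0
After char 1 ('g'=32): chars_in_quartet=2 acc=0xFA0 bytes_emitted=0
After char 2 ('n'=39): chars_in_quartet=3 acc=0x3E827 bytes_emitted=0
After char 3 ('J'=9): chars_in_quartet=4 acc=0xFA09C9 -> emit FA 09 C9, reset; bytes_emitted=3
After char 4 ('6'=58): chars_in_quartet=1 acc=0x3A bytes_emitted=3
After char 5 ('u'=46): chars_in_quartet=2 acc=0xEAE bytes_emitted=3
After char 6 ('j'=35): chars_in_quartet=3 acc=0x3ABA3 bytes_emitted=3
After char 7 ('B'=1): chars_in_quartet=4 acc=0xEAE8C1 -> emit EA E8 C1, reset; bytes_emitted=6
After char 8 ('X'=23): chars_in_quartet=1 acc=0x17 bytes_emitted=6
After char 9 ('F'=5): chars_in_quartet=2 acc=0x5C5 bytes_emitted=6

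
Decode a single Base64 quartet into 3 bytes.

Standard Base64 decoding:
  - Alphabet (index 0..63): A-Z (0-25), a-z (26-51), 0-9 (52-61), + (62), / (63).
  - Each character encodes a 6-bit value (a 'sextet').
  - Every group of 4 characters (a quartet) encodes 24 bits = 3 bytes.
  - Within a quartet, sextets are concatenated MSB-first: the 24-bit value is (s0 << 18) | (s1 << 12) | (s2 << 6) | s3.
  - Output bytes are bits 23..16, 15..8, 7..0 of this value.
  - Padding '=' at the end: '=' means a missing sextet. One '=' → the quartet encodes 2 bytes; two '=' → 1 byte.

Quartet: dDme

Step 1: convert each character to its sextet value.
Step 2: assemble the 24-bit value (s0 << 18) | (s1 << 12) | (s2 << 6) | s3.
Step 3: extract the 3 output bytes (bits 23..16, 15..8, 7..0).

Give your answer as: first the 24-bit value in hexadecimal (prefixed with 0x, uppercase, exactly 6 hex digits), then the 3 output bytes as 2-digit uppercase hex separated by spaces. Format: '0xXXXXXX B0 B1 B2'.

Answer: 0x74399E 74 39 9E

Derivation:
Sextets: d=29, D=3, m=38, e=30
24-bit: (29<<18) | (3<<12) | (38<<6) | 30
      = 0x740000 | 0x003000 | 0x000980 | 0x00001E
      = 0x74399E
Bytes: (v>>16)&0xFF=74, (v>>8)&0xFF=39, v&0xFF=9E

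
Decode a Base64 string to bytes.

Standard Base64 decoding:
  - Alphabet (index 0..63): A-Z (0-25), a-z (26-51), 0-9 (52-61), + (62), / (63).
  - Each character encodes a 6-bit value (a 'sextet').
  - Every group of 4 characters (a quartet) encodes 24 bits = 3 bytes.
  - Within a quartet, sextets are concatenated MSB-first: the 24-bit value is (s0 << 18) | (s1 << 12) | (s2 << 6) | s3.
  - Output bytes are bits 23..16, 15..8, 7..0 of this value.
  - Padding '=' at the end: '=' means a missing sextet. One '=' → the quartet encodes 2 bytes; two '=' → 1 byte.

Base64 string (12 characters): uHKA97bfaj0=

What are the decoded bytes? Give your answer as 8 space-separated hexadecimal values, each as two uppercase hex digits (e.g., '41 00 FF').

Answer: B8 72 80 F7 B6 DF 6A 3D

Derivation:
After char 0 ('u'=46): chars_in_quartet=1 acc=0x2E bytes_emitted=0
After char 1 ('H'=7): chars_in_quartet=2 acc=0xB87 bytes_emitted=0
After char 2 ('K'=10): chars_in_quartet=3 acc=0x2E1CA bytes_emitted=0
After char 3 ('A'=0): chars_in_quartet=4 acc=0xB87280 -> emit B8 72 80, reset; bytes_emitted=3
After char 4 ('9'=61): chars_in_quartet=1 acc=0x3D bytes_emitted=3
After char 5 ('7'=59): chars_in_quartet=2 acc=0xF7B bytes_emitted=3
After char 6 ('b'=27): chars_in_quartet=3 acc=0x3DEDB bytes_emitted=3
After char 7 ('f'=31): chars_in_quartet=4 acc=0xF7B6DF -> emit F7 B6 DF, reset; bytes_emitted=6
After char 8 ('a'=26): chars_in_quartet=1 acc=0x1A bytes_emitted=6
After char 9 ('j'=35): chars_in_quartet=2 acc=0x6A3 bytes_emitted=6
After char 10 ('0'=52): chars_in_quartet=3 acc=0x1A8F4 bytes_emitted=6
Padding '=': partial quartet acc=0x1A8F4 -> emit 6A 3D; bytes_emitted=8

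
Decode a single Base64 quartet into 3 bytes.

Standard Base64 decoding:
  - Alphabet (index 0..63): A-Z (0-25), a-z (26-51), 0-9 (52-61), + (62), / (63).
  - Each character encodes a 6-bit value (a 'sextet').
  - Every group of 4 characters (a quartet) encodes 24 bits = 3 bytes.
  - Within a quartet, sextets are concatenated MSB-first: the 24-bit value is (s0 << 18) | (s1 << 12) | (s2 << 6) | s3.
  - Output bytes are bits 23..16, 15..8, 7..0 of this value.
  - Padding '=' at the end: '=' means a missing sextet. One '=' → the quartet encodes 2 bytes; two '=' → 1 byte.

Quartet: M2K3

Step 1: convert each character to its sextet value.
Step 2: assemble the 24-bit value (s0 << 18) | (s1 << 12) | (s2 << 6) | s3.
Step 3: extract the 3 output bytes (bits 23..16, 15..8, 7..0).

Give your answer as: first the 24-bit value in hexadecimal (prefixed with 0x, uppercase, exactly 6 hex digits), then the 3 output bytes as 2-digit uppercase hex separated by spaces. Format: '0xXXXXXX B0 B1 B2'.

Answer: 0x3362B7 33 62 B7

Derivation:
Sextets: M=12, 2=54, K=10, 3=55
24-bit: (12<<18) | (54<<12) | (10<<6) | 55
      = 0x300000 | 0x036000 | 0x000280 | 0x000037
      = 0x3362B7
Bytes: (v>>16)&0xFF=33, (v>>8)&0xFF=62, v&0xFF=B7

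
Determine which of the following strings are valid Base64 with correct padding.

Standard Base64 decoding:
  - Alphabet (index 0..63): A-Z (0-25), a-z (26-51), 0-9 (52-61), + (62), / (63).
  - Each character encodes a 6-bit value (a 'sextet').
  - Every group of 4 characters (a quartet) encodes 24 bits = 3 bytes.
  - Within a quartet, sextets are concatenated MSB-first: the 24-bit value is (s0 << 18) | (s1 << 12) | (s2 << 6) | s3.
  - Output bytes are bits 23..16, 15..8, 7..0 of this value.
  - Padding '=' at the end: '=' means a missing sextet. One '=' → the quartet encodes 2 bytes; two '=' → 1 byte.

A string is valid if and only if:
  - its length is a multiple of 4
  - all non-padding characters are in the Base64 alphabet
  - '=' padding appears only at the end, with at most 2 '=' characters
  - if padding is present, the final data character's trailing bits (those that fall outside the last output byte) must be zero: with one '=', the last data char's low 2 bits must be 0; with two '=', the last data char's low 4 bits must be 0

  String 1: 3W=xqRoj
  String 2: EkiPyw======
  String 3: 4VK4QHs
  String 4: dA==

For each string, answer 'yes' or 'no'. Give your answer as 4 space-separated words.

String 1: '3W=xqRoj' → invalid (bad char(s): ['=']; '=' in middle)
String 2: 'EkiPyw======' → invalid (6 pad chars (max 2))
String 3: '4VK4QHs' → invalid (len=7 not mult of 4)
String 4: 'dA==' → valid

Answer: no no no yes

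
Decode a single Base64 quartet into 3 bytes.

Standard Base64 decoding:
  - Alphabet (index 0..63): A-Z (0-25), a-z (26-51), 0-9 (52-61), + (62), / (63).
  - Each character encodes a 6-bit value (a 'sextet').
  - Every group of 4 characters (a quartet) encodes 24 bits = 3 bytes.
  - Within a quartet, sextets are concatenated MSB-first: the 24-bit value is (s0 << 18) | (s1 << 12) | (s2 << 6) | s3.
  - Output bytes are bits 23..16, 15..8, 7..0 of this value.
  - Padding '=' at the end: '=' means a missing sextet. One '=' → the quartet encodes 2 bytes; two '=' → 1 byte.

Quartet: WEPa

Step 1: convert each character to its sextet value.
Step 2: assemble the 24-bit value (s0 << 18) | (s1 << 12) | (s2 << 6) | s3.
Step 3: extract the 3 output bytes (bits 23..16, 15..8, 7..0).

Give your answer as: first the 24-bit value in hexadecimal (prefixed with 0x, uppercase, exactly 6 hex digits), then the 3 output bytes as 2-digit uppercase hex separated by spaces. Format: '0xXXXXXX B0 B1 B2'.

Answer: 0x5843DA 58 43 DA

Derivation:
Sextets: W=22, E=4, P=15, a=26
24-bit: (22<<18) | (4<<12) | (15<<6) | 26
      = 0x580000 | 0x004000 | 0x0003C0 | 0x00001A
      = 0x5843DA
Bytes: (v>>16)&0xFF=58, (v>>8)&0xFF=43, v&0xFF=DA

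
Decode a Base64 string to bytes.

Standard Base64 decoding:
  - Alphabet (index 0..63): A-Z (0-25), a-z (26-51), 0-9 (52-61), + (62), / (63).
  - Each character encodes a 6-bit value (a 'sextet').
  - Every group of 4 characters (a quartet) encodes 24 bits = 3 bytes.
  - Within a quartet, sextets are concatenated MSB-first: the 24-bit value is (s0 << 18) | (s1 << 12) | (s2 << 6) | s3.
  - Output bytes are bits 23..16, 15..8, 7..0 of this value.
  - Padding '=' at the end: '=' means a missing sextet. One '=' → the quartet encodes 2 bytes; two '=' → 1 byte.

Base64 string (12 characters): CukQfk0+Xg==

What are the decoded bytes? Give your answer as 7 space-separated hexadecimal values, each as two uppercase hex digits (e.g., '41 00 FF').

After char 0 ('C'=2): chars_in_quartet=1 acc=0x2 bytes_emitted=0
After char 1 ('u'=46): chars_in_quartet=2 acc=0xAE bytes_emitted=0
After char 2 ('k'=36): chars_in_quartet=3 acc=0x2BA4 bytes_emitted=0
After char 3 ('Q'=16): chars_in_quartet=4 acc=0xAE910 -> emit 0A E9 10, reset; bytes_emitted=3
After char 4 ('f'=31): chars_in_quartet=1 acc=0x1F bytes_emitted=3
After char 5 ('k'=36): chars_in_quartet=2 acc=0x7E4 bytes_emitted=3
After char 6 ('0'=52): chars_in_quartet=3 acc=0x1F934 bytes_emitted=3
After char 7 ('+'=62): chars_in_quartet=4 acc=0x7E4D3E -> emit 7E 4D 3E, reset; bytes_emitted=6
After char 8 ('X'=23): chars_in_quartet=1 acc=0x17 bytes_emitted=6
After char 9 ('g'=32): chars_in_quartet=2 acc=0x5E0 bytes_emitted=6
Padding '==': partial quartet acc=0x5E0 -> emit 5E; bytes_emitted=7

Answer: 0A E9 10 7E 4D 3E 5E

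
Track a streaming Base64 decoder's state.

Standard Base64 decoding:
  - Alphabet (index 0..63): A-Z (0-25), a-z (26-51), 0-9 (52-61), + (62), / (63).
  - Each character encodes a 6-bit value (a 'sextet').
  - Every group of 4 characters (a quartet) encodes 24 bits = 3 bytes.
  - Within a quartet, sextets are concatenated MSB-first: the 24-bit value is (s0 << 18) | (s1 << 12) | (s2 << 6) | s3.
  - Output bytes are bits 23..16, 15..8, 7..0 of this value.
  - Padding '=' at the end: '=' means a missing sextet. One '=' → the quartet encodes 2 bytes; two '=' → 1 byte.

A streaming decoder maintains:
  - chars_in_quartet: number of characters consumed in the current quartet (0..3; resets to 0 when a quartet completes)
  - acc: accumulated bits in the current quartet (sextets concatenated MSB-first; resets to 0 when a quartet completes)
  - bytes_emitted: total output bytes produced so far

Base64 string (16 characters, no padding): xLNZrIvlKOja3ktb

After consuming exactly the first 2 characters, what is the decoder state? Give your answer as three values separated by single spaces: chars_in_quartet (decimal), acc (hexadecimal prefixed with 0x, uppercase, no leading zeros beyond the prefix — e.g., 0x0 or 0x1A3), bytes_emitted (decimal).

Answer: 2 0xC4B 0

Derivation:
After char 0 ('x'=49): chars_in_quartet=1 acc=0x31 bytes_emitted=0
After char 1 ('L'=11): chars_in_quartet=2 acc=0xC4B bytes_emitted=0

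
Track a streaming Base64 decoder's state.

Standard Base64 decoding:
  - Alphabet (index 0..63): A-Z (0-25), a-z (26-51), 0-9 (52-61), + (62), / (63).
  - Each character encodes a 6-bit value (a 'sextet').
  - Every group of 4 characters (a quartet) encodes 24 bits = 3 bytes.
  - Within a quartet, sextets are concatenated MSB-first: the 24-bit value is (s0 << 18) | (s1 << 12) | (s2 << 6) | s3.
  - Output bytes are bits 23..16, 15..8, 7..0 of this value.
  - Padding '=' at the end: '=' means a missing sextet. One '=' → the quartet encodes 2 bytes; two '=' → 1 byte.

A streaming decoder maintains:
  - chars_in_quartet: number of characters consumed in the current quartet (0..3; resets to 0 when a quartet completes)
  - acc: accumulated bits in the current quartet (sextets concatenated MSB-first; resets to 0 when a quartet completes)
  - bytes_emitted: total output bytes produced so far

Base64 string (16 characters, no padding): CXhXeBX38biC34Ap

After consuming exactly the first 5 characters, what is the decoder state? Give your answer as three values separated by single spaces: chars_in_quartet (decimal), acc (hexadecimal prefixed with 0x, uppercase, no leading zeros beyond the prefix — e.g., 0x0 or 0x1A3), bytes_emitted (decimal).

After char 0 ('C'=2): chars_in_quartet=1 acc=0x2 bytes_emitted=0
After char 1 ('X'=23): chars_in_quartet=2 acc=0x97 bytes_emitted=0
After char 2 ('h'=33): chars_in_quartet=3 acc=0x25E1 bytes_emitted=0
After char 3 ('X'=23): chars_in_quartet=4 acc=0x97857 -> emit 09 78 57, reset; bytes_emitted=3
After char 4 ('e'=30): chars_in_quartet=1 acc=0x1E bytes_emitted=3

Answer: 1 0x1E 3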